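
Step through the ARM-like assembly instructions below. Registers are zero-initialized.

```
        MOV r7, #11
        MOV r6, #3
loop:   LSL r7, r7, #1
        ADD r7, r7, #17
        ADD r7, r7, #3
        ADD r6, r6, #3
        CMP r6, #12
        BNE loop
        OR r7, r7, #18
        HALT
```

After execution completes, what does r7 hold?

246

MOV r7, #11 → r7=11
MOV r6, #3 → r6=3
LSL r7, r7, #1 → r7=11<<1=22
ADD r7, r7, #17 → r7=22+17=39
ADD r7, r7, #3 → r7=39+3=42
ADD r6, r6, #3 → r6=3+3=6
CMP r6, #12  (cmp 6,12)
BNE loop: taken
LSL r7, r7, #1 → r7=42<<1=84
ADD r7, r7, #17 → r7=84+17=101
ADD r7, r7, #3 → r7=101+3=104
ADD r6, r6, #3 → r6=6+3=9
CMP r6, #12  (cmp 9,12)
BNE loop: taken
LSL r7, r7, #1 → r7=104<<1=208
ADD r7, r7, #17 → r7=208+17=225
ADD r7, r7, #3 → r7=225+3=228
ADD r6, r6, #3 → r6=9+3=12
CMP r6, #12  (cmp 12,12)
BNE loop: not taken
OR r7, r7, #18 → r7=228|18=246
halt.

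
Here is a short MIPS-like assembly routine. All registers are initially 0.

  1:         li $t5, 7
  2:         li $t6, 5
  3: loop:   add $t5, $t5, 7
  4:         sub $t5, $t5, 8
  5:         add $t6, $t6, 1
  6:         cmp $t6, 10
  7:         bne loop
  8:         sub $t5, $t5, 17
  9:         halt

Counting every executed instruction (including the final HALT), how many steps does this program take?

29

after li $t5, 7: $t5=7
after li $t6, 5: $t6=5
after add $t5, $t5, 7: $t5=7+7=14
after sub $t5, $t5, 8: $t5=14-8=6
after add $t6, $t6, 1: $t6=5+1=6
cmp $t6, 10  (cmp 6,10)
bne loop: taken
after add $t5, $t5, 7: $t5=6+7=13
after sub $t5, $t5, 8: $t5=13-8=5
after add $t6, $t6, 1: $t6=6+1=7
cmp $t6, 10  (cmp 7,10)
bne loop: taken
after add $t5, $t5, 7: $t5=5+7=12
after sub $t5, $t5, 8: $t5=12-8=4
after add $t6, $t6, 1: $t6=7+1=8
cmp $t6, 10  (cmp 8,10)
bne loop: taken
after add $t5, $t5, 7: $t5=4+7=11
after sub $t5, $t5, 8: $t5=11-8=3
after add $t6, $t6, 1: $t6=8+1=9
cmp $t6, 10  (cmp 9,10)
bne loop: taken
after add $t5, $t5, 7: $t5=3+7=10
after sub $t5, $t5, 8: $t5=10-8=2
after add $t6, $t6, 1: $t6=9+1=10
cmp $t6, 10  (cmp 10,10)
bne loop: not taken
after sub $t5, $t5, 17: $t5=2-17=-15
halt.
Total executed instructions: 29.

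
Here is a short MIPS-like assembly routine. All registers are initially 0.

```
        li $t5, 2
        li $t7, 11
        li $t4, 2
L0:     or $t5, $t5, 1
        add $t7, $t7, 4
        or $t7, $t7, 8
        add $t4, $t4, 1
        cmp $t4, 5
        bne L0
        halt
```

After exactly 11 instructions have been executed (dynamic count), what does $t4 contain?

3

li $t5, 2 → $t5=2
li $t7, 11 → $t7=11
li $t4, 2 → $t4=2
or $t5, $t5, 1 → $t5=2|1=3
add $t7, $t7, 4 → $t7=11+4=15
or $t7, $t7, 8 → $t7=15|8=15
add $t4, $t4, 1 → $t4=2+1=3
cmp $t4, 5  (cmp 3,5)
bne L0: taken
or $t5, $t5, 1 → $t5=3|1=3
add $t7, $t7, 4 → $t7=15+4=19
After step 11: $t4 = 3.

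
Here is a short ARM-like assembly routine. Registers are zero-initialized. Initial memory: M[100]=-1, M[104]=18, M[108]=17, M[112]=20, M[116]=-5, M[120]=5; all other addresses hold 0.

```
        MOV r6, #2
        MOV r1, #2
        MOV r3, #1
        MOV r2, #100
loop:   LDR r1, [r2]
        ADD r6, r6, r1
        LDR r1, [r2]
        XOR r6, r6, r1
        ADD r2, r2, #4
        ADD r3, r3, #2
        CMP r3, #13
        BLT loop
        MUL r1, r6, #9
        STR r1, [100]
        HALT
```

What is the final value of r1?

MOV r6, #2 → r6=2
MOV r1, #2 → r1=2
MOV r3, #1 → r3=1
MOV r2, #100 → r2=100
LDR r1, [r2] → r1=M[100]=-1
ADD r6, r6, r1 → r6=2+(-1)=1
LDR r1, [r2] → r1=M[100]=-1
XOR r6, r6, r1 → r6=1^(-1)=-2
ADD r2, r2, #4 → r2=100+4=104
ADD r3, r3, #2 → r3=1+2=3
CMP r3, #13  (cmp 3,13)
BLT loop: taken
LDR r1, [r2] → r1=M[104]=18
ADD r6, r6, r1 → r6=(-2)+18=16
LDR r1, [r2] → r1=M[104]=18
XOR r6, r6, r1 → r6=16^18=2
ADD r2, r2, #4 → r2=104+4=108
ADD r3, r3, #2 → r3=3+2=5
CMP r3, #13  (cmp 5,13)
BLT loop: taken
LDR r1, [r2] → r1=M[108]=17
ADD r6, r6, r1 → r6=2+17=19
LDR r1, [r2] → r1=M[108]=17
XOR r6, r6, r1 → r6=19^17=2
ADD r2, r2, #4 → r2=108+4=112
ADD r3, r3, #2 → r3=5+2=7
CMP r3, #13  (cmp 7,13)
BLT loop: taken
LDR r1, [r2] → r1=M[112]=20
ADD r6, r6, r1 → r6=2+20=22
LDR r1, [r2] → r1=M[112]=20
XOR r6, r6, r1 → r6=22^20=2
ADD r2, r2, #4 → r2=112+4=116
ADD r3, r3, #2 → r3=7+2=9
CMP r3, #13  (cmp 9,13)
BLT loop: taken
LDR r1, [r2] → r1=M[116]=-5
ADD r6, r6, r1 → r6=2+(-5)=-3
LDR r1, [r2] → r1=M[116]=-5
XOR r6, r6, r1 → r6=(-3)^(-5)=6
ADD r2, r2, #4 → r2=116+4=120
ADD r3, r3, #2 → r3=9+2=11
CMP r3, #13  (cmp 11,13)
BLT loop: taken
LDR r1, [r2] → r1=M[120]=5
ADD r6, r6, r1 → r6=6+5=11
LDR r1, [r2] → r1=M[120]=5
XOR r6, r6, r1 → r6=11^5=14
ADD r2, r2, #4 → r2=120+4=124
ADD r3, r3, #2 → r3=11+2=13
CMP r3, #13  (cmp 13,13)
BLT loop: not taken
MUL r1, r6, #9 → r1=14*9=126
STR r1, [100] → M[100]=126
halt.

126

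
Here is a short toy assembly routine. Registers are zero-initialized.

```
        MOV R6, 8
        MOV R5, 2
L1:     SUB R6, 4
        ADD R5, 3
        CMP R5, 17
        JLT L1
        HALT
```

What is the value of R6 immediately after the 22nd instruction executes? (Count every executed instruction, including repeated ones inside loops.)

-12

MOV R6, 8 → R6=8
MOV R5, 2 → R5=2
SUB R6, 4 → R6=8-4=4
ADD R5, 3 → R5=2+3=5
CMP R5, 17  (cmp 5,17)
JLT L1: taken
SUB R6, 4 → R6=4-4=0
ADD R5, 3 → R5=5+3=8
CMP R5, 17  (cmp 8,17)
JLT L1: taken
SUB R6, 4 → R6=0-4=-4
ADD R5, 3 → R5=8+3=11
CMP R5, 17  (cmp 11,17)
JLT L1: taken
SUB R6, 4 → R6=(-4)-4=-8
ADD R5, 3 → R5=11+3=14
CMP R5, 17  (cmp 14,17)
JLT L1: taken
SUB R6, 4 → R6=(-8)-4=-12
ADD R5, 3 → R5=14+3=17
CMP R5, 17  (cmp 17,17)
JLT L1: not taken
After step 22: R6 = -12.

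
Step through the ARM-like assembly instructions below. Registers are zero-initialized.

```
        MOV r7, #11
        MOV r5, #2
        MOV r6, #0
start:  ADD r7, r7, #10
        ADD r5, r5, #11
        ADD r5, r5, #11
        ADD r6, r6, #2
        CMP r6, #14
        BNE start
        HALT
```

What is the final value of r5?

after MOV r7, #11: r7=11
after MOV r5, #2: r5=2
after MOV r6, #0: r6=0
after ADD r7, r7, #10: r7=11+10=21
after ADD r5, r5, #11: r5=2+11=13
after ADD r5, r5, #11: r5=13+11=24
after ADD r6, r6, #2: r6=0+2=2
CMP r6, #14  (cmp 2,14)
BNE start: taken
after ADD r7, r7, #10: r7=21+10=31
after ADD r5, r5, #11: r5=24+11=35
after ADD r5, r5, #11: r5=35+11=46
after ADD r6, r6, #2: r6=2+2=4
CMP r6, #14  (cmp 4,14)
BNE start: taken
after ADD r7, r7, #10: r7=31+10=41
after ADD r5, r5, #11: r5=46+11=57
after ADD r5, r5, #11: r5=57+11=68
after ADD r6, r6, #2: r6=4+2=6
CMP r6, #14  (cmp 6,14)
BNE start: taken
after ADD r7, r7, #10: r7=41+10=51
after ADD r5, r5, #11: r5=68+11=79
after ADD r5, r5, #11: r5=79+11=90
after ADD r6, r6, #2: r6=6+2=8
CMP r6, #14  (cmp 8,14)
BNE start: taken
after ADD r7, r7, #10: r7=51+10=61
after ADD r5, r5, #11: r5=90+11=101
after ADD r5, r5, #11: r5=101+11=112
after ADD r6, r6, #2: r6=8+2=10
CMP r6, #14  (cmp 10,14)
BNE start: taken
after ADD r7, r7, #10: r7=61+10=71
after ADD r5, r5, #11: r5=112+11=123
after ADD r5, r5, #11: r5=123+11=134
after ADD r6, r6, #2: r6=10+2=12
CMP r6, #14  (cmp 12,14)
BNE start: taken
after ADD r7, r7, #10: r7=71+10=81
after ADD r5, r5, #11: r5=134+11=145
after ADD r5, r5, #11: r5=145+11=156
after ADD r6, r6, #2: r6=12+2=14
CMP r6, #14  (cmp 14,14)
BNE start: not taken
halt.

156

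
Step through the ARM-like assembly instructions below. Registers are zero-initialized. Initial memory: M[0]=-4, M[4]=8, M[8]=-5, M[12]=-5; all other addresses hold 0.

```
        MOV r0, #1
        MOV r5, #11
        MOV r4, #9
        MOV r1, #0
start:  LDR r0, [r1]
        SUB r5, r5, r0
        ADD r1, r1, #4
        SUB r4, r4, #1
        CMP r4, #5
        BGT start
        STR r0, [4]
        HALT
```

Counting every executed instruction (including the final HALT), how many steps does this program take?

after MOV r0, #1: r0=1
after MOV r5, #11: r5=11
after MOV r4, #9: r4=9
after MOV r1, #0: r1=0
after LDR r0, [r1]: r0=M[0]=-4
after SUB r5, r5, r0: r5=11-(-4)=15
after ADD r1, r1, #4: r1=0+4=4
after SUB r4, r4, #1: r4=9-1=8
CMP r4, #5  (cmp 8,5)
BGT start: taken
after LDR r0, [r1]: r0=M[4]=8
after SUB r5, r5, r0: r5=15-8=7
after ADD r1, r1, #4: r1=4+4=8
after SUB r4, r4, #1: r4=8-1=7
CMP r4, #5  (cmp 7,5)
BGT start: taken
after LDR r0, [r1]: r0=M[8]=-5
after SUB r5, r5, r0: r5=7-(-5)=12
after ADD r1, r1, #4: r1=8+4=12
after SUB r4, r4, #1: r4=7-1=6
CMP r4, #5  (cmp 6,5)
BGT start: taken
after LDR r0, [r1]: r0=M[12]=-5
after SUB r5, r5, r0: r5=12-(-5)=17
after ADD r1, r1, #4: r1=12+4=16
after SUB r4, r4, #1: r4=6-1=5
CMP r4, #5  (cmp 5,5)
BGT start: not taken
STR r0, [4] → M[4]=-5
halt.
Total executed instructions: 30.

30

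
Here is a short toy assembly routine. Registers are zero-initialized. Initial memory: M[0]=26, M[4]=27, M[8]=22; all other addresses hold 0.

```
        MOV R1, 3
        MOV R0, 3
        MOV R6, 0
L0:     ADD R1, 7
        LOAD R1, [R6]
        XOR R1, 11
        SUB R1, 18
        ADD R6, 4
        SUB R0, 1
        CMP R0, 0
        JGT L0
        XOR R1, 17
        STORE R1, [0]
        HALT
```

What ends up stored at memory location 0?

MOV R1, 3 → R1=3
MOV R0, 3 → R0=3
MOV R6, 0 → R6=0
ADD R1, 7 → R1=3+7=10
LOAD R1, [R6] → R1=M[0]=26
XOR R1, 11 → R1=26^11=17
SUB R1, 18 → R1=17-18=-1
ADD R6, 4 → R6=0+4=4
SUB R0, 1 → R0=3-1=2
CMP R0, 0  (cmp 2,0)
JGT L0: taken
ADD R1, 7 → R1=(-1)+7=6
LOAD R1, [R6] → R1=M[4]=27
XOR R1, 11 → R1=27^11=16
SUB R1, 18 → R1=16-18=-2
ADD R6, 4 → R6=4+4=8
SUB R0, 1 → R0=2-1=1
CMP R0, 0  (cmp 1,0)
JGT L0: taken
ADD R1, 7 → R1=(-2)+7=5
LOAD R1, [R6] → R1=M[8]=22
XOR R1, 11 → R1=22^11=29
SUB R1, 18 → R1=29-18=11
ADD R6, 4 → R6=8+4=12
SUB R0, 1 → R0=1-1=0
CMP R0, 0  (cmp 0,0)
JGT L0: not taken
XOR R1, 17 → R1=11^17=26
STORE R1, [0] → M[0]=26
halt.

26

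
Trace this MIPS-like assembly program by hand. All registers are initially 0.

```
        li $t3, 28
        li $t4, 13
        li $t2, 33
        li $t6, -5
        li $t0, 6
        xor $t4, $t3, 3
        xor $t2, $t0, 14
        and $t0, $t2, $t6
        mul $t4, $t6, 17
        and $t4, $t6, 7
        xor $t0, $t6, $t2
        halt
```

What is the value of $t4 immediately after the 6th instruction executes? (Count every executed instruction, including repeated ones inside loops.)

31

$t3=28
$t4=13
$t2=33
$t6=-5
$t0=6
$t4=28^3=31
After step 6: $t4 = 31.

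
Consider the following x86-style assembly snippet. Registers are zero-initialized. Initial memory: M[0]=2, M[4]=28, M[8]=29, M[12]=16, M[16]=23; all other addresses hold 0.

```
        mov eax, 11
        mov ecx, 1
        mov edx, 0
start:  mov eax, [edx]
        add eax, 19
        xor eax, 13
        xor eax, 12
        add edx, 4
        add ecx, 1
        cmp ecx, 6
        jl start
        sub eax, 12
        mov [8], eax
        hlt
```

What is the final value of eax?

after mov eax, 11: eax=11
after mov ecx, 1: ecx=1
after mov edx, 0: edx=0
after mov eax, [edx]: eax=M[0]=2
after add eax, 19: eax=2+19=21
after xor eax, 13: eax=21^13=24
after xor eax, 12: eax=24^12=20
after add edx, 4: edx=0+4=4
after add ecx, 1: ecx=1+1=2
cmp ecx, 6  (cmp 2,6)
jl start: taken
after mov eax, [edx]: eax=M[4]=28
after add eax, 19: eax=28+19=47
after xor eax, 13: eax=47^13=34
after xor eax, 12: eax=34^12=46
after add edx, 4: edx=4+4=8
after add ecx, 1: ecx=2+1=3
cmp ecx, 6  (cmp 3,6)
jl start: taken
after mov eax, [edx]: eax=M[8]=29
after add eax, 19: eax=29+19=48
after xor eax, 13: eax=48^13=61
after xor eax, 12: eax=61^12=49
after add edx, 4: edx=8+4=12
after add ecx, 1: ecx=3+1=4
cmp ecx, 6  (cmp 4,6)
jl start: taken
after mov eax, [edx]: eax=M[12]=16
after add eax, 19: eax=16+19=35
after xor eax, 13: eax=35^13=46
after xor eax, 12: eax=46^12=34
after add edx, 4: edx=12+4=16
after add ecx, 1: ecx=4+1=5
cmp ecx, 6  (cmp 5,6)
jl start: taken
after mov eax, [edx]: eax=M[16]=23
after add eax, 19: eax=23+19=42
after xor eax, 13: eax=42^13=39
after xor eax, 12: eax=39^12=43
after add edx, 4: edx=16+4=20
after add ecx, 1: ecx=5+1=6
cmp ecx, 6  (cmp 6,6)
jl start: not taken
after sub eax, 12: eax=43-12=31
mov [8], eax → M[8]=31
halt.

31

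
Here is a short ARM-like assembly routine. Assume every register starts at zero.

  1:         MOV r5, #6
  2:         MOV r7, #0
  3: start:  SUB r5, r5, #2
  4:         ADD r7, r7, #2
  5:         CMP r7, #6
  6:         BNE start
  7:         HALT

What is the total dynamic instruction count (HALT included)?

15

r5=6
r7=0
r5=6-2=4
r7=0+2=2
CMP r7, #6  (cmp 2,6)
BNE start: taken
r5=4-2=2
r7=2+2=4
CMP r7, #6  (cmp 4,6)
BNE start: taken
r5=2-2=0
r7=4+2=6
CMP r7, #6  (cmp 6,6)
BNE start: not taken
halt.
Total executed instructions: 15.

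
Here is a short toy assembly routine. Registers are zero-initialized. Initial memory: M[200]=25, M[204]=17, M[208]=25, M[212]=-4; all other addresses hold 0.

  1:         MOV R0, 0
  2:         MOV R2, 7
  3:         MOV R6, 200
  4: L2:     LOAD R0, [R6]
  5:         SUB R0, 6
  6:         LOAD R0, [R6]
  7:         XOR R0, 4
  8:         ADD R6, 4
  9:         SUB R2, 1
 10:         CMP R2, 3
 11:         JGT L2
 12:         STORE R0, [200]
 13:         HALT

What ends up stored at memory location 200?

after MOV R0, 0: R0=0
after MOV R2, 7: R2=7
after MOV R6, 200: R6=200
after LOAD R0, [R6]: R0=M[200]=25
after SUB R0, 6: R0=25-6=19
after LOAD R0, [R6]: R0=M[200]=25
after XOR R0, 4: R0=25^4=29
after ADD R6, 4: R6=200+4=204
after SUB R2, 1: R2=7-1=6
CMP R2, 3  (cmp 6,3)
JGT L2: taken
after LOAD R0, [R6]: R0=M[204]=17
after SUB R0, 6: R0=17-6=11
after LOAD R0, [R6]: R0=M[204]=17
after XOR R0, 4: R0=17^4=21
after ADD R6, 4: R6=204+4=208
after SUB R2, 1: R2=6-1=5
CMP R2, 3  (cmp 5,3)
JGT L2: taken
after LOAD R0, [R6]: R0=M[208]=25
after SUB R0, 6: R0=25-6=19
after LOAD R0, [R6]: R0=M[208]=25
after XOR R0, 4: R0=25^4=29
after ADD R6, 4: R6=208+4=212
after SUB R2, 1: R2=5-1=4
CMP R2, 3  (cmp 4,3)
JGT L2: taken
after LOAD R0, [R6]: R0=M[212]=-4
after SUB R0, 6: R0=(-4)-6=-10
after LOAD R0, [R6]: R0=M[212]=-4
after XOR R0, 4: R0=(-4)^4=-8
after ADD R6, 4: R6=212+4=216
after SUB R2, 1: R2=4-1=3
CMP R2, 3  (cmp 3,3)
JGT L2: not taken
STORE R0, [200] → M[200]=-8
halt.

-8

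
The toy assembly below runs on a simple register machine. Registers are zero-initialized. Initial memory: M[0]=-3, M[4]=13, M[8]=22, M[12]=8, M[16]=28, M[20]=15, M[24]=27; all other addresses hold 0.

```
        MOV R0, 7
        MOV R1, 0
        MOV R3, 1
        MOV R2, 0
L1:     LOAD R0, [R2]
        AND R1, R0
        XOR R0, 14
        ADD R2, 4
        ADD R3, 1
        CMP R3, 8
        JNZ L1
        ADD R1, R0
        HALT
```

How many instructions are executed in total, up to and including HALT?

55

after MOV R0, 7: R0=7
after MOV R1, 0: R1=0
after MOV R3, 1: R3=1
after MOV R2, 0: R2=0
after LOAD R0, [R2]: R0=M[0]=-3
after AND R1, R0: R1=0&(-3)=0
after XOR R0, 14: R0=(-3)^14=-13
after ADD R2, 4: R2=0+4=4
after ADD R3, 1: R3=1+1=2
CMP R3, 8  (cmp 2,8)
JNZ L1: taken
after LOAD R0, [R2]: R0=M[4]=13
after AND R1, R0: R1=0&13=0
after XOR R0, 14: R0=13^14=3
after ADD R2, 4: R2=4+4=8
after ADD R3, 1: R3=2+1=3
CMP R3, 8  (cmp 3,8)
JNZ L1: taken
after LOAD R0, [R2]: R0=M[8]=22
after AND R1, R0: R1=0&22=0
after XOR R0, 14: R0=22^14=24
after ADD R2, 4: R2=8+4=12
after ADD R3, 1: R3=3+1=4
CMP R3, 8  (cmp 4,8)
JNZ L1: taken
after LOAD R0, [R2]: R0=M[12]=8
after AND R1, R0: R1=0&8=0
after XOR R0, 14: R0=8^14=6
after ADD R2, 4: R2=12+4=16
after ADD R3, 1: R3=4+1=5
CMP R3, 8  (cmp 5,8)
JNZ L1: taken
after LOAD R0, [R2]: R0=M[16]=28
after AND R1, R0: R1=0&28=0
after XOR R0, 14: R0=28^14=18
after ADD R2, 4: R2=16+4=20
after ADD R3, 1: R3=5+1=6
CMP R3, 8  (cmp 6,8)
JNZ L1: taken
after LOAD R0, [R2]: R0=M[20]=15
after AND R1, R0: R1=0&15=0
after XOR R0, 14: R0=15^14=1
after ADD R2, 4: R2=20+4=24
after ADD R3, 1: R3=6+1=7
CMP R3, 8  (cmp 7,8)
JNZ L1: taken
after LOAD R0, [R2]: R0=M[24]=27
after AND R1, R0: R1=0&27=0
after XOR R0, 14: R0=27^14=21
after ADD R2, 4: R2=24+4=28
after ADD R3, 1: R3=7+1=8
CMP R3, 8  (cmp 8,8)
JNZ L1: not taken
after ADD R1, R0: R1=0+21=21
halt.
Total executed instructions: 55.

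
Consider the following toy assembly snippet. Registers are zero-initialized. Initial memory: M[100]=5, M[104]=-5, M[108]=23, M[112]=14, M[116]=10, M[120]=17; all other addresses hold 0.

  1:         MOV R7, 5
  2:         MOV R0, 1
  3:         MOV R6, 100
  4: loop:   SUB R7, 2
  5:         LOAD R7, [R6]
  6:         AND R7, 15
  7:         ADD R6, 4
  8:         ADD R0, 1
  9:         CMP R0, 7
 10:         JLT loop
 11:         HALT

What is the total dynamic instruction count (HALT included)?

46

MOV R7, 5 → R7=5
MOV R0, 1 → R0=1
MOV R6, 100 → R6=100
SUB R7, 2 → R7=5-2=3
LOAD R7, [R6] → R7=M[100]=5
AND R7, 15 → R7=5&15=5
ADD R6, 4 → R6=100+4=104
ADD R0, 1 → R0=1+1=2
CMP R0, 7  (cmp 2,7)
JLT loop: taken
SUB R7, 2 → R7=5-2=3
LOAD R7, [R6] → R7=M[104]=-5
AND R7, 15 → R7=(-5)&15=11
ADD R6, 4 → R6=104+4=108
ADD R0, 1 → R0=2+1=3
CMP R0, 7  (cmp 3,7)
JLT loop: taken
SUB R7, 2 → R7=11-2=9
LOAD R7, [R6] → R7=M[108]=23
AND R7, 15 → R7=23&15=7
ADD R6, 4 → R6=108+4=112
ADD R0, 1 → R0=3+1=4
CMP R0, 7  (cmp 4,7)
JLT loop: taken
SUB R7, 2 → R7=7-2=5
LOAD R7, [R6] → R7=M[112]=14
AND R7, 15 → R7=14&15=14
ADD R6, 4 → R6=112+4=116
ADD R0, 1 → R0=4+1=5
CMP R0, 7  (cmp 5,7)
JLT loop: taken
SUB R7, 2 → R7=14-2=12
LOAD R7, [R6] → R7=M[116]=10
AND R7, 15 → R7=10&15=10
ADD R6, 4 → R6=116+4=120
ADD R0, 1 → R0=5+1=6
CMP R0, 7  (cmp 6,7)
JLT loop: taken
SUB R7, 2 → R7=10-2=8
LOAD R7, [R6] → R7=M[120]=17
AND R7, 15 → R7=17&15=1
ADD R6, 4 → R6=120+4=124
ADD R0, 1 → R0=6+1=7
CMP R0, 7  (cmp 7,7)
JLT loop: not taken
halt.
Total executed instructions: 46.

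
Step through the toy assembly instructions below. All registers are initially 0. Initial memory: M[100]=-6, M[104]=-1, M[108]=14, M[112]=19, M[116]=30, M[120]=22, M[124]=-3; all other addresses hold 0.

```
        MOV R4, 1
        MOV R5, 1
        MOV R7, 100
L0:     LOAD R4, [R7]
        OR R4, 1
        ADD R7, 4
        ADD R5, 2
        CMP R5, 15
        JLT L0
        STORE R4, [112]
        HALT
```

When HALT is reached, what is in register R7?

R4=1
R5=1
R7=100
R4=M[100]=-6
R4=(-6)|1=-5
R7=100+4=104
R5=1+2=3
CMP R5, 15  (cmp 3,15)
JLT L0: taken
R4=M[104]=-1
R4=(-1)|1=-1
R7=104+4=108
R5=3+2=5
CMP R5, 15  (cmp 5,15)
JLT L0: taken
R4=M[108]=14
R4=14|1=15
R7=108+4=112
R5=5+2=7
CMP R5, 15  (cmp 7,15)
JLT L0: taken
R4=M[112]=19
R4=19|1=19
R7=112+4=116
R5=7+2=9
CMP R5, 15  (cmp 9,15)
JLT L0: taken
R4=M[116]=30
R4=30|1=31
R7=116+4=120
R5=9+2=11
CMP R5, 15  (cmp 11,15)
JLT L0: taken
R4=M[120]=22
R4=22|1=23
R7=120+4=124
R5=11+2=13
CMP R5, 15  (cmp 13,15)
JLT L0: taken
R4=M[124]=-3
R4=(-3)|1=-3
R7=124+4=128
R5=13+2=15
CMP R5, 15  (cmp 15,15)
JLT L0: not taken
STORE R4, [112] → M[112]=-3
halt.

128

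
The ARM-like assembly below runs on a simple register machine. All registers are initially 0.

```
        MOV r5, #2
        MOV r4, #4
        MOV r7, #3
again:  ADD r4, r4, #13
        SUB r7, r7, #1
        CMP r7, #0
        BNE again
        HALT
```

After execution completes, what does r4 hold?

r5=2
r4=4
r7=3
r4=4+13=17
r7=3-1=2
CMP r7, #0  (cmp 2,0)
BNE again: taken
r4=17+13=30
r7=2-1=1
CMP r7, #0  (cmp 1,0)
BNE again: taken
r4=30+13=43
r7=1-1=0
CMP r7, #0  (cmp 0,0)
BNE again: not taken
halt.

43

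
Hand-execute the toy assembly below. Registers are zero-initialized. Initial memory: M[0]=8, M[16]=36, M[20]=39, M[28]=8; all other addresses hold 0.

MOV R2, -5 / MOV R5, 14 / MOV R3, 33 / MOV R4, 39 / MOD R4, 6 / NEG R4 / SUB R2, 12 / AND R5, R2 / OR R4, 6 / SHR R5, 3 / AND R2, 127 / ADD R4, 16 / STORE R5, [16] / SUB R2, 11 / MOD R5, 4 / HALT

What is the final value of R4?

R2=-5
R5=14
R3=33
R4=39
R4=39%6=3
R4=-(3)=-3
R2=(-5)-12=-17
R5=14&(-17)=14
R4=(-3)|6=-1
R5=14>>3=1
R2=(-17)&127=111
R4=(-1)+16=15
STORE R5, [16] → M[16]=1
R2=111-11=100
R5=1%4=1
halt.

15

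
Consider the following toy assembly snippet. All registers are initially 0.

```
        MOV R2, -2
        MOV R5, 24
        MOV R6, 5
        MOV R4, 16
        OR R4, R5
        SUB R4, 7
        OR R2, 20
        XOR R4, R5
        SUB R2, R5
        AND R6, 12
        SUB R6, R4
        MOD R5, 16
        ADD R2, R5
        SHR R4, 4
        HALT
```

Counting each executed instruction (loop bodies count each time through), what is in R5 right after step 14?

8

MOV R2, -2 → R2=-2
MOV R5, 24 → R5=24
MOV R6, 5 → R6=5
MOV R4, 16 → R4=16
OR R4, R5 → R4=16|24=24
SUB R4, 7 → R4=24-7=17
OR R2, 20 → R2=(-2)|20=-2
XOR R4, R5 → R4=17^24=9
SUB R2, R5 → R2=(-2)-24=-26
AND R6, 12 → R6=5&12=4
SUB R6, R4 → R6=4-9=-5
MOD R5, 16 → R5=24%16=8
ADD R2, R5 → R2=(-26)+8=-18
SHR R4, 4 → R4=9>>4=0
After step 14: R5 = 8.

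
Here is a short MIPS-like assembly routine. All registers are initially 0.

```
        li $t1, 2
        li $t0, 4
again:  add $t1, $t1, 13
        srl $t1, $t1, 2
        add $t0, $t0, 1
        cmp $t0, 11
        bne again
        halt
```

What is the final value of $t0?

li $t1, 2 → $t1=2
li $t0, 4 → $t0=4
add $t1, $t1, 13 → $t1=2+13=15
srl $t1, $t1, 2 → $t1=15>>2=3
add $t0, $t0, 1 → $t0=4+1=5
cmp $t0, 11  (cmp 5,11)
bne again: taken
add $t1, $t1, 13 → $t1=3+13=16
srl $t1, $t1, 2 → $t1=16>>2=4
add $t0, $t0, 1 → $t0=5+1=6
cmp $t0, 11  (cmp 6,11)
bne again: taken
add $t1, $t1, 13 → $t1=4+13=17
srl $t1, $t1, 2 → $t1=17>>2=4
add $t0, $t0, 1 → $t0=6+1=7
cmp $t0, 11  (cmp 7,11)
bne again: taken
add $t1, $t1, 13 → $t1=4+13=17
srl $t1, $t1, 2 → $t1=17>>2=4
add $t0, $t0, 1 → $t0=7+1=8
cmp $t0, 11  (cmp 8,11)
bne again: taken
add $t1, $t1, 13 → $t1=4+13=17
srl $t1, $t1, 2 → $t1=17>>2=4
add $t0, $t0, 1 → $t0=8+1=9
cmp $t0, 11  (cmp 9,11)
bne again: taken
add $t1, $t1, 13 → $t1=4+13=17
srl $t1, $t1, 2 → $t1=17>>2=4
add $t0, $t0, 1 → $t0=9+1=10
cmp $t0, 11  (cmp 10,11)
bne again: taken
add $t1, $t1, 13 → $t1=4+13=17
srl $t1, $t1, 2 → $t1=17>>2=4
add $t0, $t0, 1 → $t0=10+1=11
cmp $t0, 11  (cmp 11,11)
bne again: not taken
halt.

11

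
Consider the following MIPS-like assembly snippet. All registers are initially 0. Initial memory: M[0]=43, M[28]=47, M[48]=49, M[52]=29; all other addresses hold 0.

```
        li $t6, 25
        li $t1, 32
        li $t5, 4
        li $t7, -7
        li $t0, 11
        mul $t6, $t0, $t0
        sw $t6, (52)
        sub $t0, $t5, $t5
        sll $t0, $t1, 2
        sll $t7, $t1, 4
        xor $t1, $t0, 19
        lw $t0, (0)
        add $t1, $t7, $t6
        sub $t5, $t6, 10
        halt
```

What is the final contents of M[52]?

121

after li $t6, 25: $t6=25
after li $t1, 32: $t1=32
after li $t5, 4: $t5=4
after li $t7, -7: $t7=-7
after li $t0, 11: $t0=11
after mul $t6, $t0, $t0: $t6=11*11=121
sw $t6, (52) → M[52]=121
after sub $t0, $t5, $t5: $t0=4-4=0
after sll $t0, $t1, 2: $t0=32<<2=128
after sll $t7, $t1, 4: $t7=32<<4=512
after xor $t1, $t0, 19: $t1=128^19=147
after lw $t0, (0): $t0=M[0]=43
after add $t1, $t7, $t6: $t1=512+121=633
after sub $t5, $t6, 10: $t5=121-10=111
halt.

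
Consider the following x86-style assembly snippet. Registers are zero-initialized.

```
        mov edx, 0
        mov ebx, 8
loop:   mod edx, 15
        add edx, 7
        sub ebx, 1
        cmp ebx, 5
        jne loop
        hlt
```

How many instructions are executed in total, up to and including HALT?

18

mov edx, 0 → edx=0
mov ebx, 8 → ebx=8
mod edx, 15 → edx=0%15=0
add edx, 7 → edx=0+7=7
sub ebx, 1 → ebx=8-1=7
cmp ebx, 5  (cmp 7,5)
jne loop: taken
mod edx, 15 → edx=7%15=7
add edx, 7 → edx=7+7=14
sub ebx, 1 → ebx=7-1=6
cmp ebx, 5  (cmp 6,5)
jne loop: taken
mod edx, 15 → edx=14%15=14
add edx, 7 → edx=14+7=21
sub ebx, 1 → ebx=6-1=5
cmp ebx, 5  (cmp 5,5)
jne loop: not taken
halt.
Total executed instructions: 18.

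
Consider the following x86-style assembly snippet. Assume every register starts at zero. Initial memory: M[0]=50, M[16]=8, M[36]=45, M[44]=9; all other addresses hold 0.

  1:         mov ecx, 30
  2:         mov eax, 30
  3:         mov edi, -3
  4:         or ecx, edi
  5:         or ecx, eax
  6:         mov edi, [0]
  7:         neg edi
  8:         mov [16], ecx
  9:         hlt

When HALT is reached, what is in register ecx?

ecx=30
eax=30
edi=-3
ecx=30|(-3)=-1
ecx=(-1)|30=-1
edi=M[0]=50
edi=-(50)=-50
mov [16], ecx → M[16]=-1
halt.

-1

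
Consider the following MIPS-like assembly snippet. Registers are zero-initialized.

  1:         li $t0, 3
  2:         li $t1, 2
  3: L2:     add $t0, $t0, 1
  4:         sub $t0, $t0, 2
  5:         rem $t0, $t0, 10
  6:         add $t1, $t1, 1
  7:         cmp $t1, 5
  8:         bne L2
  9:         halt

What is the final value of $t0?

$t0=3
$t1=2
$t0=3+1=4
$t0=4-2=2
$t0=2%10=2
$t1=2+1=3
cmp $t1, 5  (cmp 3,5)
bne L2: taken
$t0=2+1=3
$t0=3-2=1
$t0=1%10=1
$t1=3+1=4
cmp $t1, 5  (cmp 4,5)
bne L2: taken
$t0=1+1=2
$t0=2-2=0
$t0=0%10=0
$t1=4+1=5
cmp $t1, 5  (cmp 5,5)
bne L2: not taken
halt.

0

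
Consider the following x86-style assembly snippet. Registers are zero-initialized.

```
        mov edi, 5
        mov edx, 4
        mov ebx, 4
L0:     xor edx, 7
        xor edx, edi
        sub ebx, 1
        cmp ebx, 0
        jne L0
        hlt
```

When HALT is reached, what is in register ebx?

0

mov edi, 5 → edi=5
mov edx, 4 → edx=4
mov ebx, 4 → ebx=4
xor edx, 7 → edx=4^7=3
xor edx, edi → edx=3^5=6
sub ebx, 1 → ebx=4-1=3
cmp ebx, 0  (cmp 3,0)
jne L0: taken
xor edx, 7 → edx=6^7=1
xor edx, edi → edx=1^5=4
sub ebx, 1 → ebx=3-1=2
cmp ebx, 0  (cmp 2,0)
jne L0: taken
xor edx, 7 → edx=4^7=3
xor edx, edi → edx=3^5=6
sub ebx, 1 → ebx=2-1=1
cmp ebx, 0  (cmp 1,0)
jne L0: taken
xor edx, 7 → edx=6^7=1
xor edx, edi → edx=1^5=4
sub ebx, 1 → ebx=1-1=0
cmp ebx, 0  (cmp 0,0)
jne L0: not taken
halt.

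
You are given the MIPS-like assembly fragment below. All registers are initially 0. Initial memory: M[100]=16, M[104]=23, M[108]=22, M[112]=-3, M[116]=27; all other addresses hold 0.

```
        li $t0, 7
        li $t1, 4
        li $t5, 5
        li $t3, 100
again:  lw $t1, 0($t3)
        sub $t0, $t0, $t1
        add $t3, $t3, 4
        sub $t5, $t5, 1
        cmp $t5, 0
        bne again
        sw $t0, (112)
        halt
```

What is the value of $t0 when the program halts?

-78

li $t0, 7 → $t0=7
li $t1, 4 → $t1=4
li $t5, 5 → $t5=5
li $t3, 100 → $t3=100
lw $t1, 0($t3) → $t1=M[100]=16
sub $t0, $t0, $t1 → $t0=7-16=-9
add $t3, $t3, 4 → $t3=100+4=104
sub $t5, $t5, 1 → $t5=5-1=4
cmp $t5, 0  (cmp 4,0)
bne again: taken
lw $t1, 0($t3) → $t1=M[104]=23
sub $t0, $t0, $t1 → $t0=(-9)-23=-32
add $t3, $t3, 4 → $t3=104+4=108
sub $t5, $t5, 1 → $t5=4-1=3
cmp $t5, 0  (cmp 3,0)
bne again: taken
lw $t1, 0($t3) → $t1=M[108]=22
sub $t0, $t0, $t1 → $t0=(-32)-22=-54
add $t3, $t3, 4 → $t3=108+4=112
sub $t5, $t5, 1 → $t5=3-1=2
cmp $t5, 0  (cmp 2,0)
bne again: taken
lw $t1, 0($t3) → $t1=M[112]=-3
sub $t0, $t0, $t1 → $t0=(-54)-(-3)=-51
add $t3, $t3, 4 → $t3=112+4=116
sub $t5, $t5, 1 → $t5=2-1=1
cmp $t5, 0  (cmp 1,0)
bne again: taken
lw $t1, 0($t3) → $t1=M[116]=27
sub $t0, $t0, $t1 → $t0=(-51)-27=-78
add $t3, $t3, 4 → $t3=116+4=120
sub $t5, $t5, 1 → $t5=1-1=0
cmp $t5, 0  (cmp 0,0)
bne again: not taken
sw $t0, (112) → M[112]=-78
halt.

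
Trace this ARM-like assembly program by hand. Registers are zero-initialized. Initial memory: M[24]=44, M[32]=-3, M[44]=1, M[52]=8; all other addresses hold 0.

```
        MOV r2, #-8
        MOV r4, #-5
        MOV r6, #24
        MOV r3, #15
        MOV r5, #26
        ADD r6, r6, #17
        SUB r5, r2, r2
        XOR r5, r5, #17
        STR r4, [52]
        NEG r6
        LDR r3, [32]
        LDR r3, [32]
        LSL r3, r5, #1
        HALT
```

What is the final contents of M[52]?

-5

r2=-8
r4=-5
r6=24
r3=15
r5=26
r6=24+17=41
r5=(-8)-(-8)=0
r5=0^17=17
STR r4, [52] → M[52]=-5
r6=-(41)=-41
r3=M[32]=-3
r3=M[32]=-3
r3=17<<1=34
halt.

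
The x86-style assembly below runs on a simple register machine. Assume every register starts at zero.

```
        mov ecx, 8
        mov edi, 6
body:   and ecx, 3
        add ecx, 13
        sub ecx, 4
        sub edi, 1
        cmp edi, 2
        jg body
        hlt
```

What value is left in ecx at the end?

12

mov ecx, 8 → ecx=8
mov edi, 6 → edi=6
and ecx, 3 → ecx=8&3=0
add ecx, 13 → ecx=0+13=13
sub ecx, 4 → ecx=13-4=9
sub edi, 1 → edi=6-1=5
cmp edi, 2  (cmp 5,2)
jg body: taken
and ecx, 3 → ecx=9&3=1
add ecx, 13 → ecx=1+13=14
sub ecx, 4 → ecx=14-4=10
sub edi, 1 → edi=5-1=4
cmp edi, 2  (cmp 4,2)
jg body: taken
and ecx, 3 → ecx=10&3=2
add ecx, 13 → ecx=2+13=15
sub ecx, 4 → ecx=15-4=11
sub edi, 1 → edi=4-1=3
cmp edi, 2  (cmp 3,2)
jg body: taken
and ecx, 3 → ecx=11&3=3
add ecx, 13 → ecx=3+13=16
sub ecx, 4 → ecx=16-4=12
sub edi, 1 → edi=3-1=2
cmp edi, 2  (cmp 2,2)
jg body: not taken
halt.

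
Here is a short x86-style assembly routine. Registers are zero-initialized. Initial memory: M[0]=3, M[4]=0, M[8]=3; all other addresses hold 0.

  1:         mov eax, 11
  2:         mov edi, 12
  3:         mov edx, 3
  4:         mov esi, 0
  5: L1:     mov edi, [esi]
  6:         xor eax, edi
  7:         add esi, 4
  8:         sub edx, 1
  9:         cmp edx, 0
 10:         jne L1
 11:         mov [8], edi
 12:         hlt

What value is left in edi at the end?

3

mov eax, 11 → eax=11
mov edi, 12 → edi=12
mov edx, 3 → edx=3
mov esi, 0 → esi=0
mov edi, [esi] → edi=M[0]=3
xor eax, edi → eax=11^3=8
add esi, 4 → esi=0+4=4
sub edx, 1 → edx=3-1=2
cmp edx, 0  (cmp 2,0)
jne L1: taken
mov edi, [esi] → edi=M[4]=0
xor eax, edi → eax=8^0=8
add esi, 4 → esi=4+4=8
sub edx, 1 → edx=2-1=1
cmp edx, 0  (cmp 1,0)
jne L1: taken
mov edi, [esi] → edi=M[8]=3
xor eax, edi → eax=8^3=11
add esi, 4 → esi=8+4=12
sub edx, 1 → edx=1-1=0
cmp edx, 0  (cmp 0,0)
jne L1: not taken
mov [8], edi → M[8]=3
halt.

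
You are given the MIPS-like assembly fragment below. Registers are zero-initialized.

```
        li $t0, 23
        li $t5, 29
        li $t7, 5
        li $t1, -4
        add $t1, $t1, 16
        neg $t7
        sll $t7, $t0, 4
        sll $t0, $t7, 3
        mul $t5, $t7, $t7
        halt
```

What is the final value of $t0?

li $t0, 23 → $t0=23
li $t5, 29 → $t5=29
li $t7, 5 → $t7=5
li $t1, -4 → $t1=-4
add $t1, $t1, 16 → $t1=(-4)+16=12
neg $t7 → $t7=-(5)=-5
sll $t7, $t0, 4 → $t7=23<<4=368
sll $t0, $t7, 3 → $t0=368<<3=2944
mul $t5, $t7, $t7 → $t5=368*368=135424
halt.

2944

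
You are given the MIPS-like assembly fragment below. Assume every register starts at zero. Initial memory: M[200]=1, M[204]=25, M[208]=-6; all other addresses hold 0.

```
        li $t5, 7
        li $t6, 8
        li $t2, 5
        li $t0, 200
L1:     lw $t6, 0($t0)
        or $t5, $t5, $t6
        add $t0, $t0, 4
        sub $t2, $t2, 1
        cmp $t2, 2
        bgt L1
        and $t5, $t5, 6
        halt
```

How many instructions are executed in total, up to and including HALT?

24

$t5=7
$t6=8
$t2=5
$t0=200
$t6=M[200]=1
$t5=7|1=7
$t0=200+4=204
$t2=5-1=4
cmp $t2, 2  (cmp 4,2)
bgt L1: taken
$t6=M[204]=25
$t5=7|25=31
$t0=204+4=208
$t2=4-1=3
cmp $t2, 2  (cmp 3,2)
bgt L1: taken
$t6=M[208]=-6
$t5=31|(-6)=-1
$t0=208+4=212
$t2=3-1=2
cmp $t2, 2  (cmp 2,2)
bgt L1: not taken
$t5=(-1)&6=6
halt.
Total executed instructions: 24.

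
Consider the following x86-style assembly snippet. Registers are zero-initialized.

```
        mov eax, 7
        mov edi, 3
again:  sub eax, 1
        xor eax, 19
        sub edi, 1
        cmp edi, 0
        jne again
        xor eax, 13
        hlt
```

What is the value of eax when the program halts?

24

mov eax, 7 → eax=7
mov edi, 3 → edi=3
sub eax, 1 → eax=7-1=6
xor eax, 19 → eax=6^19=21
sub edi, 1 → edi=3-1=2
cmp edi, 0  (cmp 2,0)
jne again: taken
sub eax, 1 → eax=21-1=20
xor eax, 19 → eax=20^19=7
sub edi, 1 → edi=2-1=1
cmp edi, 0  (cmp 1,0)
jne again: taken
sub eax, 1 → eax=7-1=6
xor eax, 19 → eax=6^19=21
sub edi, 1 → edi=1-1=0
cmp edi, 0  (cmp 0,0)
jne again: not taken
xor eax, 13 → eax=21^13=24
halt.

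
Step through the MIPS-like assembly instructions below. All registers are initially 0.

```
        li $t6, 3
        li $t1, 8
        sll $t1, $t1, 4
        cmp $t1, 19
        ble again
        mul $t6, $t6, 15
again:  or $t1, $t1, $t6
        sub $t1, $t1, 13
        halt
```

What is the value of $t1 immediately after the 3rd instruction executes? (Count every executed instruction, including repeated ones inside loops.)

128

$t6=3
$t1=8
$t1=8<<4=128
After step 3: $t1 = 128.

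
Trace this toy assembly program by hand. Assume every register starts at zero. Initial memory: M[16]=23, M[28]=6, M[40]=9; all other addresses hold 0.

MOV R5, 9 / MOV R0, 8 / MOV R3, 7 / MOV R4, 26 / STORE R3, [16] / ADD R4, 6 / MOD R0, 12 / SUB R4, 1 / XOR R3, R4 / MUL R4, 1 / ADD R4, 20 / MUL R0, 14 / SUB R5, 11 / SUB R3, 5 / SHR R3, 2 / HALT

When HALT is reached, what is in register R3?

MOV R5, 9 → R5=9
MOV R0, 8 → R0=8
MOV R3, 7 → R3=7
MOV R4, 26 → R4=26
STORE R3, [16] → M[16]=7
ADD R4, 6 → R4=26+6=32
MOD R0, 12 → R0=8%12=8
SUB R4, 1 → R4=32-1=31
XOR R3, R4 → R3=7^31=24
MUL R4, 1 → R4=31*1=31
ADD R4, 20 → R4=31+20=51
MUL R0, 14 → R0=8*14=112
SUB R5, 11 → R5=9-11=-2
SUB R3, 5 → R3=24-5=19
SHR R3, 2 → R3=19>>2=4
halt.

4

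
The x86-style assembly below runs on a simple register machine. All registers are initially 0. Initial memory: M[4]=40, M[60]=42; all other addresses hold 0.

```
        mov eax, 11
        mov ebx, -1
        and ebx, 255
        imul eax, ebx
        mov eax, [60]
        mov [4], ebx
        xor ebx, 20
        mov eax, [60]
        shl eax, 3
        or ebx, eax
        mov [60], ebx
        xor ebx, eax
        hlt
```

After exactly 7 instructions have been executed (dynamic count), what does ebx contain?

235

after mov eax, 11: eax=11
after mov ebx, -1: ebx=-1
after and ebx, 255: ebx=(-1)&255=255
after imul eax, ebx: eax=11*255=2805
after mov eax, [60]: eax=M[60]=42
mov [4], ebx → M[4]=255
after xor ebx, 20: ebx=255^20=235
After step 7: ebx = 235.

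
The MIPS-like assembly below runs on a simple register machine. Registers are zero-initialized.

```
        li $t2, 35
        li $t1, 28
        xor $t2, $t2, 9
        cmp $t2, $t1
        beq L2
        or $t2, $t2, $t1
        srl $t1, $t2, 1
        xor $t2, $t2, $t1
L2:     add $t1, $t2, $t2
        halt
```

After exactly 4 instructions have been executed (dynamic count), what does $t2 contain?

42

$t2=35
$t1=28
$t2=35^9=42
cmp $t2, $t1  (cmp 42,28)
After step 4: $t2 = 42.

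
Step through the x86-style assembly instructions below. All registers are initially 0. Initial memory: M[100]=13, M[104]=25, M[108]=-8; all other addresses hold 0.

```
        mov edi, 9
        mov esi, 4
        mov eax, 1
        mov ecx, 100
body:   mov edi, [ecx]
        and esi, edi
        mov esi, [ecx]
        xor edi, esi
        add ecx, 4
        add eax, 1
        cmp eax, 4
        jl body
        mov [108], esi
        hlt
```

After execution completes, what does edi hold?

mov edi, 9 → edi=9
mov esi, 4 → esi=4
mov eax, 1 → eax=1
mov ecx, 100 → ecx=100
mov edi, [ecx] → edi=M[100]=13
and esi, edi → esi=4&13=4
mov esi, [ecx] → esi=M[100]=13
xor edi, esi → edi=13^13=0
add ecx, 4 → ecx=100+4=104
add eax, 1 → eax=1+1=2
cmp eax, 4  (cmp 2,4)
jl body: taken
mov edi, [ecx] → edi=M[104]=25
and esi, edi → esi=13&25=9
mov esi, [ecx] → esi=M[104]=25
xor edi, esi → edi=25^25=0
add ecx, 4 → ecx=104+4=108
add eax, 1 → eax=2+1=3
cmp eax, 4  (cmp 3,4)
jl body: taken
mov edi, [ecx] → edi=M[108]=-8
and esi, edi → esi=25&(-8)=24
mov esi, [ecx] → esi=M[108]=-8
xor edi, esi → edi=(-8)^(-8)=0
add ecx, 4 → ecx=108+4=112
add eax, 1 → eax=3+1=4
cmp eax, 4  (cmp 4,4)
jl body: not taken
mov [108], esi → M[108]=-8
halt.

0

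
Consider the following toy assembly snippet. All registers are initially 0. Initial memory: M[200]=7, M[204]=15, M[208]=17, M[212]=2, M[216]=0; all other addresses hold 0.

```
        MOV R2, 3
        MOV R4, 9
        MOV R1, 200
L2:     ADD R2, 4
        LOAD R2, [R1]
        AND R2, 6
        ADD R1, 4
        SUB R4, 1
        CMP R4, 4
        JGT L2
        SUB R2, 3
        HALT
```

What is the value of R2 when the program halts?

-3

after MOV R2, 3: R2=3
after MOV R4, 9: R4=9
after MOV R1, 200: R1=200
after ADD R2, 4: R2=3+4=7
after LOAD R2, [R1]: R2=M[200]=7
after AND R2, 6: R2=7&6=6
after ADD R1, 4: R1=200+4=204
after SUB R4, 1: R4=9-1=8
CMP R4, 4  (cmp 8,4)
JGT L2: taken
after ADD R2, 4: R2=6+4=10
after LOAD R2, [R1]: R2=M[204]=15
after AND R2, 6: R2=15&6=6
after ADD R1, 4: R1=204+4=208
after SUB R4, 1: R4=8-1=7
CMP R4, 4  (cmp 7,4)
JGT L2: taken
after ADD R2, 4: R2=6+4=10
after LOAD R2, [R1]: R2=M[208]=17
after AND R2, 6: R2=17&6=0
after ADD R1, 4: R1=208+4=212
after SUB R4, 1: R4=7-1=6
CMP R4, 4  (cmp 6,4)
JGT L2: taken
after ADD R2, 4: R2=0+4=4
after LOAD R2, [R1]: R2=M[212]=2
after AND R2, 6: R2=2&6=2
after ADD R1, 4: R1=212+4=216
after SUB R4, 1: R4=6-1=5
CMP R4, 4  (cmp 5,4)
JGT L2: taken
after ADD R2, 4: R2=2+4=6
after LOAD R2, [R1]: R2=M[216]=0
after AND R2, 6: R2=0&6=0
after ADD R1, 4: R1=216+4=220
after SUB R4, 1: R4=5-1=4
CMP R4, 4  (cmp 4,4)
JGT L2: not taken
after SUB R2, 3: R2=0-3=-3
halt.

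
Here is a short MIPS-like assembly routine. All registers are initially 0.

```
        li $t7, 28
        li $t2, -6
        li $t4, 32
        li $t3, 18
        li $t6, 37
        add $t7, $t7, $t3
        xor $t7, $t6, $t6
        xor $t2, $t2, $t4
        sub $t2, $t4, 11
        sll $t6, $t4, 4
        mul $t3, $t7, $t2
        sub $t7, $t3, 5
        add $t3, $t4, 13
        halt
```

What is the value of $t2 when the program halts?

21

li $t7, 28 → $t7=28
li $t2, -6 → $t2=-6
li $t4, 32 → $t4=32
li $t3, 18 → $t3=18
li $t6, 37 → $t6=37
add $t7, $t7, $t3 → $t7=28+18=46
xor $t7, $t6, $t6 → $t7=37^37=0
xor $t2, $t2, $t4 → $t2=(-6)^32=-38
sub $t2, $t4, 11 → $t2=32-11=21
sll $t6, $t4, 4 → $t6=32<<4=512
mul $t3, $t7, $t2 → $t3=0*21=0
sub $t7, $t3, 5 → $t7=0-5=-5
add $t3, $t4, 13 → $t3=32+13=45
halt.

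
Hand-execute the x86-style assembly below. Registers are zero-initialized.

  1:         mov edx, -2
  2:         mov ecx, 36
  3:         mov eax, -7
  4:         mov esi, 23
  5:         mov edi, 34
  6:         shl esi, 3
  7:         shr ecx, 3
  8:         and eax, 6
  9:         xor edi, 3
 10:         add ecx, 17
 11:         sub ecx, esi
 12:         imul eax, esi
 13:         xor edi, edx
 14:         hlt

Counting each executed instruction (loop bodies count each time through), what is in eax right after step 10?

0

mov edx, -2 → edx=-2
mov ecx, 36 → ecx=36
mov eax, -7 → eax=-7
mov esi, 23 → esi=23
mov edi, 34 → edi=34
shl esi, 3 → esi=23<<3=184
shr ecx, 3 → ecx=36>>3=4
and eax, 6 → eax=(-7)&6=0
xor edi, 3 → edi=34^3=33
add ecx, 17 → ecx=4+17=21
After step 10: eax = 0.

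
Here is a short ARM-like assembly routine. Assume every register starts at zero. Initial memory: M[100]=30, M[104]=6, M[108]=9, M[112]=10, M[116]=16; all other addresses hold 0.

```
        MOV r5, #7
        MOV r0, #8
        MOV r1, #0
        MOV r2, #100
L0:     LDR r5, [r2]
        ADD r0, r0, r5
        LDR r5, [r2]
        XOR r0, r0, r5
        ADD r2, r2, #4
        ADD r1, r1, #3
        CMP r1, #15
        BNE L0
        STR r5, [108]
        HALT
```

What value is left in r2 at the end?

120

r5=7
r0=8
r1=0
r2=100
r5=M[100]=30
r0=8+30=38
r5=M[100]=30
r0=38^30=56
r2=100+4=104
r1=0+3=3
CMP r1, #15  (cmp 3,15)
BNE L0: taken
r5=M[104]=6
r0=56+6=62
r5=M[104]=6
r0=62^6=56
r2=104+4=108
r1=3+3=6
CMP r1, #15  (cmp 6,15)
BNE L0: taken
r5=M[108]=9
r0=56+9=65
r5=M[108]=9
r0=65^9=72
r2=108+4=112
r1=6+3=9
CMP r1, #15  (cmp 9,15)
BNE L0: taken
r5=M[112]=10
r0=72+10=82
r5=M[112]=10
r0=82^10=88
r2=112+4=116
r1=9+3=12
CMP r1, #15  (cmp 12,15)
BNE L0: taken
r5=M[116]=16
r0=88+16=104
r5=M[116]=16
r0=104^16=120
r2=116+4=120
r1=12+3=15
CMP r1, #15  (cmp 15,15)
BNE L0: not taken
STR r5, [108] → M[108]=16
halt.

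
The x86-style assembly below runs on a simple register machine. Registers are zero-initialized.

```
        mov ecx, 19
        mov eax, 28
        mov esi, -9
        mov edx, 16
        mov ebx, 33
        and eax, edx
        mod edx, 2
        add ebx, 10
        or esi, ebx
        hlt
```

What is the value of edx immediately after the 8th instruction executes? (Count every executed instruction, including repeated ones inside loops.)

0

ecx=19
eax=28
esi=-9
edx=16
ebx=33
eax=28&16=16
edx=16%2=0
ebx=33+10=43
After step 8: edx = 0.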